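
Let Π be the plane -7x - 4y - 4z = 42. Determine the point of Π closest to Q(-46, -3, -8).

n = (-7, -4, -4), |n|² = 81, and n·Q − 42 = 324.
t = 324/81 = 4, so the foot is Q − t·n = (-46, -3, -8) − 4·(-7, -4, -4) = (-18, 13, 8).

(-18, 13, 8)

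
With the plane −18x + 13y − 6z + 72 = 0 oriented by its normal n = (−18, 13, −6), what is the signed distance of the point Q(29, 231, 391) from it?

n·Q − (-72) = 207.
|n| = 23, so the signed distance is 207/23 = 9.

9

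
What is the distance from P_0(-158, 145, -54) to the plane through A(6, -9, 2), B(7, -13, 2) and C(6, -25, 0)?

AB = (1, -4, 0) and AC = (0, -16, -2), so a normal is n = AB × AC = (8, 2, -16).
n = (8, 2, -16); n·P − (-2) = -108; |n| = 18; distance = 108/18 = 6.

6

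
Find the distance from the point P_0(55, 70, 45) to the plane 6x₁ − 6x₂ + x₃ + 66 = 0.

21√73/73

Normal vector n = (6, −6, 1), and n·(55, 70, 45) − (−66) = 21.
|n| = √(36 + 36 + 1) = √73, so the distance is |21|/√73 = 21√73/73.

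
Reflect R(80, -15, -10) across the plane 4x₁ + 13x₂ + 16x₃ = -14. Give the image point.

(1688/21, -289/21, -178/21)

n = (4, 13, 16), |n|² = 441, n·R − (-14) = -21, so t = -21/441 = -1/21.
Foot F = R − (-1/21)·n = (1684/21, -302/21, -194/21); the reflection is 2F − R = (1688/21, -289/21, -178/21).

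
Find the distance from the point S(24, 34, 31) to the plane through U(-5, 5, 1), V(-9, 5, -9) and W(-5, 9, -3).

9√33/11

UV = (-4, 0, -10) and UW = (0, 4, -4), so a normal is n = UV × UW = (40, -16, -16).
d = |40·24 + (-16)·34 + (-16)·31 − (-296)| / √(1600 + 256 + 256) = |216| / (8√33) = 9√33/11.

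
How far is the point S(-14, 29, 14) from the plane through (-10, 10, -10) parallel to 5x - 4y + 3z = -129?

12√2/5

Parallel planes share the normal n = (5, -4, 3); since (-10, 10, -10) lies on the plane, its equation is 5x - 4y + 3z = -120.
Then n·(-14, 29, 14) - (-120) = -24.
|n| = √(25 + 16 + 9) = 5√2, so the distance is |-24|/(5√2) = 12√2/5.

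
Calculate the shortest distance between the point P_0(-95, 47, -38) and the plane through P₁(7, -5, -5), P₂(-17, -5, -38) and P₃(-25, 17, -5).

P₁P₂ = (-24, 0, -33) and P₁P₃ = (-32, 22, 0), so a normal is n = P₁P₂ × P₁P₃ = (726, 1056, -528).
d = |726·(-95) + 1056·47 + (-528)·(-38) − 2442| / √(527076 + 1115136 + 278784) = |-1716| / 1386 = 26/21.

26/21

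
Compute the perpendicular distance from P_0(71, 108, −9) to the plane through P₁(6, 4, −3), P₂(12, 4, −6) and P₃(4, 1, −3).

7

P₁P₂ = (6, 0, −3) and P₁P₃ = (−2, −3, 0), so a normal is n = P₁P₂ × P₁P₃ = (−9, 6, −18).
n = (−9, 6, −18); n·P − 24 = 147; |n| = 21; distance = 147/21 = 7.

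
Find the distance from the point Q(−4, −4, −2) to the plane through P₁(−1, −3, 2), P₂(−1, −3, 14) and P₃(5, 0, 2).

P₁P₂ = (0, 0, 12) and P₁P₃ = (6, 3, 0), so a normal is n = P₁P₂ × P₁P₃ = (−36, 72, 0).
n = (−36, 72, 0); n·P − (-180) = 36; |n| = 36√5; distance = 36/(36√5) = √5/5.

1/√5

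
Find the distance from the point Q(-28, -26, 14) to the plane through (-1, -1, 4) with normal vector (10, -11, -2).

1

The plane has equation n·(r − (-1, -1, 4)) = 0, i.e. n·r = -7.
Then n·(-28, -26, 14) - (-7) = -15.
|n| = √(100 + 121 + 4) = 15, so the distance is |-15|/15 = 1.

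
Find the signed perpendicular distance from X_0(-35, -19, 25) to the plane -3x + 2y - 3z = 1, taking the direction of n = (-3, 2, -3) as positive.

-9√22/22

n·X_0 − 1 = -9.
|n| = √22, so the signed distance is -9√22/22.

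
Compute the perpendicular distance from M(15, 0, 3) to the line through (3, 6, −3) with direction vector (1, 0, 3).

Direction vector d = (1, 0, 3).
AP = (12, −6, 6), and AP × d = (−18, −30, 6).
|AP × d|² = 1260 and |d|² = 10, so the distance is √(1260/10) = √126 = 3√14.

3√14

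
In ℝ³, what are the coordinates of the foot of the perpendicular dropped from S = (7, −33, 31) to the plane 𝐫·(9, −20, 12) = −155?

(-11, 7, 7)

n = (9, −20, 12), |n|² = 625, and n·S − (-155) = 1250.
t = 1250/625 = 2, so the foot is S − t·n = (7, −33, 31) − 2·(9, −20, 12) = (−11, 7, 7).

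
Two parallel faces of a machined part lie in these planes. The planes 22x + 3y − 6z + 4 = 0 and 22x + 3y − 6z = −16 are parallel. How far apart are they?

12/23

Both planes have normal n = (22, 3, −6), |n| = 23. Any point on the first plane is at distance |(-16) − (-4)|/|n| = 12/23 from the second.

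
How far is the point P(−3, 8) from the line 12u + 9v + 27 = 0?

21/5

d = |12·(-3) + 9·8 − (-27)| / √(144 + 81) = |63|/15 = 21/5.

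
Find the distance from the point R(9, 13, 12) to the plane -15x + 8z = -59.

20/17

d = |(-15)·9 + 8·12 − (-59)| / √(225 + 0 + 64) = |20| / 17 = 20/17.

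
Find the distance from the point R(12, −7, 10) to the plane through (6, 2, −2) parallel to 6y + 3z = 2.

Parallel planes share the normal n = (0, 6, 3); since (6, 2, −2) lies on the plane, its equation is 6y + 3z = 6.
n = (0, 6, 3); n·P − 6 = -18; |n| = 3√5; distance = 18/(3√5) = 6√5/5.

6√5/5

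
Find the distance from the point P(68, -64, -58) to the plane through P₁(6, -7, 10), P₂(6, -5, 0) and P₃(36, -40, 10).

8/5

P₁P₂ = (0, 2, -10) and P₁P₃ = (30, -33, 0), so a normal is n = P₁P₂ × P₁P₃ = (-330, -300, -60).
n = (-330, -300, -60); n·P − (-480) = 720; |n| = 450; distance = 720/450 = 8/5.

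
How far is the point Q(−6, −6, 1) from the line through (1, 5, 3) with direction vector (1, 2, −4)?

Direction vector d = (1, 2, −4).
AP = (−7, −11, −2); AP·d = -21, |AP|² = 174, |d|² = 21.
distance² = |AP|² − (AP·d)²/|d|² = 174 − 441/21 = 153, so the distance is 3√17.

3√17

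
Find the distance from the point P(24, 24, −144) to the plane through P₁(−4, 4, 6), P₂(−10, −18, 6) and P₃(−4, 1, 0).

P₁P₂ = (−6, −22, 0) and P₁P₃ = (0, −3, −6), so a normal is n = P₁P₂ × P₁P₃ = (132, −36, 18).
Then n·(24, 24, −144) − (−564) = 276.
|n| = √(17424 + 1296 + 324) = 138, so the distance is |276|/138 = 2.

2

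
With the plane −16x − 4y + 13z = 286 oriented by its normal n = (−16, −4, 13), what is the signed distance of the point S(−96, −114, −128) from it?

n·S − 286 = 42.
|n| = 21, so the signed distance is 42/21 = 2.

2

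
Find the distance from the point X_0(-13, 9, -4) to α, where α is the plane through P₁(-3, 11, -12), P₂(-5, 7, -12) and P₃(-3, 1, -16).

4/(3√5)

P₁P₂ = (-2, -4, 0) and P₁P₃ = (0, -10, -4), so a normal is n = P₁P₂ × P₁P₃ = (16, -8, 20).
d = |16·(-13) + (-8)·9 + 20·(-4) − (-376)| / √(256 + 64 + 400) = |16| / (12√5) = 4/(3√5).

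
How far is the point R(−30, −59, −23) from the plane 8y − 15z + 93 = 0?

d = |8·(-59) + (-15)·(-23) − (-93)| / √(0 + 64 + 225) = |-34| / 17 = 2.

2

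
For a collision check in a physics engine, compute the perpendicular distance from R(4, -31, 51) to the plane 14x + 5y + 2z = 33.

Normal vector n = (14, 5, 2), and n·(4, -31, 51) - 33 = -30.
|n| = √(196 + 25 + 4) = 15, so the distance is |-30|/15 = 2.

2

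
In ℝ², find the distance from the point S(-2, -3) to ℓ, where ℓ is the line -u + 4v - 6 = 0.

16/√17

d = |(-1)·(-2) + 4·(-3) − 6| / √(1 + 16) = |-16|/√17 = 16√17/17.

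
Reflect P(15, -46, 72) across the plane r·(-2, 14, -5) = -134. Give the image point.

(-1, 66, 32)

n = (-2, 14, -5), |n|² = 225, n·P − (-134) = -900, so t = -900/225 = -4.
Foot F = P − (-4)·n = (7, 10, 52); the reflection is 2F − P = (-1, 66, 32).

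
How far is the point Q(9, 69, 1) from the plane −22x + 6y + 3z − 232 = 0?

13/23

n = (−22, 6, 3); n·P − 232 = -13; |n| = 23; distance = 13/23.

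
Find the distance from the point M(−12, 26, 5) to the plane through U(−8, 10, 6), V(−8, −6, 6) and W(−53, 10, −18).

1

UV = (0, −16, 0) and UW = (−45, 0, −24), so a normal is n = UV × UW = (384, 0, −720).
Then n·(−12, 26, 5) − (−7392) = −816.
|n| = √(147456 + 0 + 518400) = 816, so the distance is |-816|/816 = 1.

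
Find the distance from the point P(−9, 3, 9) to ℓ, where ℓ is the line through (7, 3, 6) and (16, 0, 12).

A direction vector is d = (9, −3, 6).
AP = (−16, 0, 3); AP·d = -126, |AP|² = 265, |d|² = 126.
distance² = |AP|² − (AP·d)²/|d|² = 265 − 15876/126 = 139, so the distance is √139.

√139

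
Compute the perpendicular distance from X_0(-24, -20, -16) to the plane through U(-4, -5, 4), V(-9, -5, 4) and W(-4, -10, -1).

5/√2

UV = (-5, 0, 0) and UW = (0, -5, -5), so a normal is n = UV × UW = (0, -25, 25).
d = |(-25)·(-20) + 25·(-16) − 225| / √(0 + 625 + 625) = |-125| / (25√2) = 5√2/2.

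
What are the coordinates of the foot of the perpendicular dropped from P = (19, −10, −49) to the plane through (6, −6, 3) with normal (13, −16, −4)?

(6, 6, -45)

n = (13, −16, −4), |n|² = 441, and n·P − 162 = 441.
t = 441/441 = 1, so the foot is P − t·n = (19, −10, −49) − 1·(13, −16, −4) = (6, 6, −45).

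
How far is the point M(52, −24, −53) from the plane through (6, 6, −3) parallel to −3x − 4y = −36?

Parallel planes share the normal n = (−3, −4, 0); since (6, 6, −3) lies on the plane, its equation is −3x − 4y = -42.
n = (−3, −4, 0); n·P − (-42) = -18; |n| = 5; distance = 18/5.

18/5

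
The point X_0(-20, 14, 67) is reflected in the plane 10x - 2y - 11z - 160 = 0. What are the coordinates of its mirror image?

(80, -6, -43)

With n = (10, -2, -11), the signed offset is (n·X_0 − 160)/|n|² = -1125/225 = -5.
X_0' = X_0 − 2t·n = (-20, 14, 67) − (-10)·(10, -2, -11) = (80, -6, -43).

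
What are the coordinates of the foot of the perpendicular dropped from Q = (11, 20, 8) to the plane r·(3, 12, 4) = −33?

The perpendicular from Q has direction n = (3, 12, 4): r = (11, 20, 8) + μ(3, 12, 4).
Substitute into the plane: n·(Q + μn) = -33 gives 305 + 169μ = -33, so μ = -2.
Foot = (11, 20, 8) + (-2)·(3, 12, 4) = (5, −4, 0).

(5, -4, 0)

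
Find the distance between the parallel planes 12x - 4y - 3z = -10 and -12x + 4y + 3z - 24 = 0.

Divide the second equation by -1 to match normals: 12x - 4y - 3z = -24.
With common normal n = (12, -4, -3) (|n| = 13), the distance is |(-10) − (-24)|/|n| = 14/13.

14/13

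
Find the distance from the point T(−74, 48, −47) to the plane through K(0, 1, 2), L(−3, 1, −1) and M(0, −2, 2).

25/√2

KL = (−3, 0, −3) and KM = (0, −3, 0), so a normal is n = KL × KM = (−9, 0, 9).
d = |(-9)·(-74) + 9·(-47) − 18| / √(81 + 0 + 81) = |225| / (9√2) = 25/√2.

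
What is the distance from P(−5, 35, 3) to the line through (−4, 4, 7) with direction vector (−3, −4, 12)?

Direction vector d = (−3, −4, 12).
AP = (−1, 31, −4), and AP × d = (356, 24, 97).
|AP × d|² = 136721 and |d|² = 169, so the distance is √(136721/169) = √809.

√809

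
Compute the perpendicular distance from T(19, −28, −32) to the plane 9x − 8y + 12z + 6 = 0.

Normal vector n = (9, −8, 12), and n·(19, −28, −32) − (−6) = 17.
|n| = √(81 + 64 + 144) = 17, so the distance is |17|/17 = 1.

1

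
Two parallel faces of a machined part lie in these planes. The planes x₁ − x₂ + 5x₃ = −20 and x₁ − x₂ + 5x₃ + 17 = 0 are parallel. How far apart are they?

√3/3

Both planes have normal n = (1, −1, 5), |n| = 3√3. Any point on the first plane is at distance |(-17) − (-20)|/|n| = 3/(3√3) = √3/3 from the second.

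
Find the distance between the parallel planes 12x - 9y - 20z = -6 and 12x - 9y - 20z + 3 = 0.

3/25

Both planes have normal n = (12, -9, -20), |n| = 25. Any point on the first plane is at distance |(-3) − (-6)|/|n| = 3/25 from the second.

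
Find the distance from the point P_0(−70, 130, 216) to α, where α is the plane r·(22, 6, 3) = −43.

Normal vector n = (22, 6, 3), and n·(−70, 130, 216) − (−43) = −69.
|n| = √(484 + 36 + 9) = 23, so the distance is |-69|/23 = 3.

3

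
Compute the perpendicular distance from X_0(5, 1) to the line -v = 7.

The normal to the line is n = (0, -1) with |n| = 1.
|n·X_0 − 7| = |-1 − 7| = 8, so the distance is 8/1 = 8.

8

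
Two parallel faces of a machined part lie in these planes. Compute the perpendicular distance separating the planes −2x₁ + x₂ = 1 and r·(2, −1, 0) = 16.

17/√5

Divide the second equation by -1 to match normals: −2x₁ + x₂ = -16.
With common normal n = (−2, 1, 0) (|n| = √5), the distance is |1 − (-16)|/|n| = 17/√5.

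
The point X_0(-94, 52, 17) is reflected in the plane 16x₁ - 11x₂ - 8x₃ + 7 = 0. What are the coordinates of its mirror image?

n = (16, -11, -8), |n|² = 441, n·X_0 − (-7) = -2205, so t = -2205/441 = -5.
Foot F = X_0 − (-5)·n = (-14, -3, -23); the reflection is 2F − X_0 = (66, -58, -63).

(66, -58, -63)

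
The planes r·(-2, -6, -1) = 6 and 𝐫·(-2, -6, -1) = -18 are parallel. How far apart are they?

With common normal n = (-2, -6, -1) (|n| = √41), the distance is |6 − (-18)|/|n| = 24/√41.

24√41/41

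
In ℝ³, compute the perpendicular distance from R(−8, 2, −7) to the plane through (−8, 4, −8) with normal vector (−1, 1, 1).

√3/3

The plane has equation n·(r − (−8, 4, −8)) = 0, i.e. n·r = 4.
d = |(-1)·(-8) + 1·2 + 1·(-7) − 4| / √(1 + 1 + 1) = |-1| / √3 = √3/3.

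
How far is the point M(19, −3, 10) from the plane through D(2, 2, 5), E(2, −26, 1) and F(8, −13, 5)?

1/3

DE = (0, −28, −4) and DF = (6, −15, 0), so a normal is n = DE × DF = (−60, −24, 168).
n = (−60, −24, 168); n·P − 672 = -60; |n| = 180; distance = 60/180 = 1/3.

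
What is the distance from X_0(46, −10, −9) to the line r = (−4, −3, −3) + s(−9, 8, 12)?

Direction vector d = (−9, 8, 12).
AP = (50, −7, −6), and AP × d = (−36, −546, 337).
|AP × d|² = 412981 and |d|² = 289, so the distance is √(412981/289) = √1429.

√1429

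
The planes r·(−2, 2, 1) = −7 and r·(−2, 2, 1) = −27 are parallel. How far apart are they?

With common normal n = (−2, 2, 1) (|n| = 3), the distance is |(-7) − (-27)|/|n| = 20/3.

20/3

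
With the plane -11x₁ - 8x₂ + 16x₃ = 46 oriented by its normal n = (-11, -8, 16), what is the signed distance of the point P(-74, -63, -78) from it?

n·P − 46 = 24.
|n| = 21, so the signed distance is 24/21 = 8/7.

8/7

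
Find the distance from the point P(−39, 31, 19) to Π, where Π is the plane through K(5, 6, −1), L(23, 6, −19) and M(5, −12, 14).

KL = (18, 0, −18) and KM = (0, −18, 15), so a normal is n = KL × KM = (−324, −270, −324).
d = |(-324)·(-39) + (-270)·31 + (-324)·19 − (-2916)| / √(104976 + 72900 + 104976) = |1026| / (54√97) = 19√97/97.

19/√97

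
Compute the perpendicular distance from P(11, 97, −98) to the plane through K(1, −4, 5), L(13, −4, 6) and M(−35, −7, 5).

KL = (12, 0, 1) and KM = (−36, −3, 0), so a normal is n = KL × KM = (3, −36, −36).
Then n·(11, 97, −98) − (−33) = 102.
|n| = √(9 + 1296 + 1296) = 51, so the distance is |102|/51 = 2.

2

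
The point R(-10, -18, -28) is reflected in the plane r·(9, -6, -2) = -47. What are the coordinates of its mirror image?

With n = (9, -6, -2), the signed offset is (n·R − (-47))/|n|² = 121/121 = 1.
R' = R − 2t·n = (-10, -18, -28) − 2·(9, -6, -2) = (-28, -6, -24).

(-28, -6, -24)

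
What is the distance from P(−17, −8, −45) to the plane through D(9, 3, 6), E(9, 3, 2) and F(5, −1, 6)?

15√2/2

DE = (0, 0, −4) and DF = (−4, −4, 0), so a normal is n = DE × DF = (−16, 16, 0).
Then n·(−17, −8, −45) − (−96) = 240.
|n| = √(256 + 256 + 0) = 16√2, so the distance is |240|/(16√2) = 15/√2.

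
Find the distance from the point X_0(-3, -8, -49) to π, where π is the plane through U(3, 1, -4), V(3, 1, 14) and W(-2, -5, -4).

9√61/61

UV = (0, 0, 18) and UW = (-5, -6, 0), so a normal is n = UV × UW = (108, -90, 0).
Then n·(-3, -8, -49) - 234 = 162.
|n| = √(11664 + 8100 + 0) = 18√61, so the distance is |162|/(18√61) = 9/√61.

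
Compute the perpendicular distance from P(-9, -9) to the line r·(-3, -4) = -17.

16

d = |(-3)·(-9) + (-4)·(-9) − (-17)| / √(9 + 16) = |80|/5 = 16.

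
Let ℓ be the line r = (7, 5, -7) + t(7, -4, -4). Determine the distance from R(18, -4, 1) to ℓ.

√185

Direction vector d = (7, -4, -4).
AP = (11, -9, 8); AP·d = 81, |AP|² = 266, |d|² = 81.
distance² = |AP|² − (AP·d)²/|d|² = 266 − 6561/81 = 185, so the distance is √185.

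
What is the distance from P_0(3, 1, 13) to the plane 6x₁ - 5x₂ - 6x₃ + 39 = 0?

26√97/97

d = |6·3 + (-5)·1 + (-6)·13 − (-39)| / √(36 + 25 + 36) = |-26| / √97 = 26√97/97.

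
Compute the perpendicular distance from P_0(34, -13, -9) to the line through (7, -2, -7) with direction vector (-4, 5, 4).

√341

Direction vector d = (-4, 5, 4).
AP = (27, -11, -2), and AP × d = (-34, -100, 91).
|AP × d|² = 19437 and |d|² = 57, so the distance is √(19437/57) = √341.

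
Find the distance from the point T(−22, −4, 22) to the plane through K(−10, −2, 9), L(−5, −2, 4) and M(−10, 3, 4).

1/√3

KL = (5, 0, −5) and KM = (0, 5, −5), so a normal is n = KL × KM = (25, 25, 25).
Then n·(−22, −4, 22) − (−75) = −25.
|n| = √(625 + 625 + 625) = 25√3, so the distance is |-25|/(25√3) = √3/3.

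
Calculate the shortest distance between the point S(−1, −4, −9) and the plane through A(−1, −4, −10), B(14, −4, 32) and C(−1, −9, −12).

1/3

AB = (15, 0, 42) and AC = (0, −5, −2), so a normal is n = AB × AC = (210, 30, −75).
n = (210, 30, −75); n·P − 420 = -75; |n| = 225; distance = 75/225 = 1/3.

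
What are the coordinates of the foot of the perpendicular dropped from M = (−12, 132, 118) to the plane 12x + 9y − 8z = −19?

(-288/17, 2181/17, 2062/17)

The perpendicular from M has direction n = (12, 9, −8): r = (−12, 132, 118) + t(12, 9, −8).
Substitute into the plane: n·(M + tn) = -19 gives 100 + 289t = -19, so t = -7/17.
Foot = (−12, 132, 118) + (-7/17)·(12, 9, −8) = (−288/17, 2181/17, 2062/17).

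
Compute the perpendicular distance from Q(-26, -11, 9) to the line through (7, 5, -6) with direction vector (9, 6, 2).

Direction vector d = (9, 6, 2).
AP = (-33, -16, 15); AP·d = -363, |AP|² = 1570, |d|² = 121.
distance² = |AP|² − (AP·d)²/|d|² = 1570 − 131769/121 = 481, so the distance is √481.

√481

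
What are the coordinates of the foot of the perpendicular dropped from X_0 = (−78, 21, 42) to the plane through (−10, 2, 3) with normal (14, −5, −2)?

n = (14, −5, −2), |n|² = 225, and n·X_0 − (-156) = -1125.
t = -1125/225 = -5, so the foot is X_0 − t·n = (−78, 21, 42) − (-5)·(14, −5, −2) = (−8, −4, 32).

(-8, -4, 32)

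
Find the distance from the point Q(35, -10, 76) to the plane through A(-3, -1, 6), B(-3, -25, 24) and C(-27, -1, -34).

AB = (0, -24, 18) and AC = (-24, 0, -40), so a normal is n = AB × AC = (960, -432, -576).
Then n·(35, -10, 76) - (-5904) = 48.
|n| = √(921600 + 186624 + 331776) = 1200, so the distance is |48|/1200 = 1/25.

1/25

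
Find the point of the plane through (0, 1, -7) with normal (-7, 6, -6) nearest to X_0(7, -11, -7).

The perpendicular from X_0 has direction n = (-7, 6, -6): r = (7, -11, -7) + t(-7, 6, -6).
Substitute into the plane: n·(X_0 + tn) = 48 gives -73 + 121t = 48, so t = 1.
Foot = (7, -11, -7) + 1·(-7, 6, -6) = (0, -5, -13).

(0, -5, -13)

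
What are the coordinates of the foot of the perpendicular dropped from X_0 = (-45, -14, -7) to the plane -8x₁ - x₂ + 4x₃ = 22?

n = (-8, -1, 4), |n|² = 81, and n·X_0 − 22 = 324.
t = 324/81 = 4, so the foot is X_0 − t·n = (-45, -14, -7) − 4·(-8, -1, 4) = (-13, -10, -23).

(-13, -10, -23)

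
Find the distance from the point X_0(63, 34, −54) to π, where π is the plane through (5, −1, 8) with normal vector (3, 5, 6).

23/√70

The plane has equation n·(r − (5, −1, 8)) = 0, i.e. n·r = 58.
n = (3, 5, 6); n·P − 58 = -23; |n| = √70; distance = 23/√70.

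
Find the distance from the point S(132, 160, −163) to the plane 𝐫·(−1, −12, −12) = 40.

8

Normal vector n = (−1, −12, −12), and n·(132, 160, −163) − 40 = −136.
|n| = √(1 + 144 + 144) = 17, so the distance is |-136|/17 = 8.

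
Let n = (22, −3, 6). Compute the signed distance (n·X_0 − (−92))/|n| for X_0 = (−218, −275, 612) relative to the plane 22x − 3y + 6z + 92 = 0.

-9

n·X_0 − (-92) = -207.
|n| = 23, so the signed distance is -207/23 = -9.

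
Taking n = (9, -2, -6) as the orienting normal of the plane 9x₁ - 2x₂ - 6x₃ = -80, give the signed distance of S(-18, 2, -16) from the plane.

n·S − (-80) = 10.
|n| = 11, so the signed distance is 10/11.

10/11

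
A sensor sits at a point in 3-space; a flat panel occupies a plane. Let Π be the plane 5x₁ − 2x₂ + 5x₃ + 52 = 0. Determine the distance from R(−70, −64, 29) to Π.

n = (5, −2, 5); n·P − (-52) = -25; |n| = 3√6; distance = 25/(3√6).

25√6/18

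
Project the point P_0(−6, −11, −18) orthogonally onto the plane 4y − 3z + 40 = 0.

(-6, -19, -12)

The perpendicular from P_0 has direction n = (0, 4, −3): r = (−6, −11, −18) + t(0, 4, −3).
Substitute into the plane: n·(P_0 + tn) = -40 gives 10 + 25t = -40, so t = -2.
Foot = (−6, −11, −18) + (-2)·(0, 4, −3) = (−6, −19, −12).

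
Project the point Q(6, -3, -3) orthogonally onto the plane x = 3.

n = (1, 0, 0), |n|² = 1, and n·Q − 3 = 3.
t = 3/1 = 3, so the foot is Q − t·n = (6, -3, -3) − 3·(1, 0, 0) = (3, -3, -3).

(3, -3, -3)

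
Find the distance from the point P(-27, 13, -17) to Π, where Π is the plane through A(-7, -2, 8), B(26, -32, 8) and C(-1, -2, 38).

1

AB = (33, -30, 0) and AC = (6, 0, 30), so a normal is n = AB × AC = (-900, -990, 180).
d = |(-900)·(-27) + (-990)·13 + 180·(-17) − 9720| / √(810000 + 980100 + 32400) = |-1350| / 1350 = 1.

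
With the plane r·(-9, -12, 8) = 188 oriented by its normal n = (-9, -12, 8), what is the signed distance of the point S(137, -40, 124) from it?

3

n·S − 188 = 51.
|n| = 17, so the signed distance is 51/17 = 3.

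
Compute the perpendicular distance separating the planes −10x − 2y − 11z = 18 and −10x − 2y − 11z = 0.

With common normal n = (−10, −2, −11) (|n| = 15), the distance is |18 − 0|/|n| = 18/15 = 6/5.

6/5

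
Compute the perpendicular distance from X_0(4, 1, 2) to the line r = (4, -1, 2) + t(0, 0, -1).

2

Direction vector d = (0, 0, -1).
AP = (0, 2, 0); AP·d = 0, |AP|² = 4, |d|² = 1.
distance² = |AP|² − (AP·d)²/|d|² = 4 − 0/1 = 4, so the distance is 2.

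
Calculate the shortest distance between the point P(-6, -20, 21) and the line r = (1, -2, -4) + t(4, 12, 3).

Direction vector d = (4, 12, 3).
AP = (-7, -18, 25); AP·d = -169, |AP|² = 998, |d|² = 169.
distance² = |AP|² − (AP·d)²/|d|² = 998 − 28561/169 = 829, so the distance is √829.

√829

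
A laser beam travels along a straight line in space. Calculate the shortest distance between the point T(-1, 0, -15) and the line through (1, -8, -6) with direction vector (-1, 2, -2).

√5

Direction vector d = (-1, 2, -2).
AP = (-2, 8, -9); AP·d = 36, |AP|² = 149, |d|² = 9.
distance² = |AP|² − (AP·d)²/|d|² = 149 − 1296/9 = 5, so the distance is √5.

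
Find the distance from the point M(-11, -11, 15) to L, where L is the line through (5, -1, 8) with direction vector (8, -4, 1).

Direction vector d = (8, -4, 1).
AP = (-16, -10, 7), and AP × d = (18, 72, 144).
|AP × d|² = 26244 and |d|² = 81, so the distance is √(26244/81) = √324 = 18.

18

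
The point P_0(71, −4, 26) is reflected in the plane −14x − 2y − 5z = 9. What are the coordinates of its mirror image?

With n = (−14, −2, −5), the signed offset is (n·P_0 − 9)/|n|² = -1125/225 = -5.
P_0' = P_0 − 2t·n = (71, −4, 26) − (-10)·(−14, −2, −5) = (−69, −24, −24).

(-69, -24, -24)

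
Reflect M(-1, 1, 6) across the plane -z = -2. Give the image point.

(-1, 1, -2)

With n = (0, 0, -1), the signed offset is (n·M − (-2))/|n|² = -4/1 = -4.
M' = M − 2t·n = (-1, 1, 6) − (-8)·(0, 0, -1) = (-1, 1, -2).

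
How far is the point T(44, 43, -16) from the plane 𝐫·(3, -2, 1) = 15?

n = (3, -2, 1); n·P − 15 = 15; |n| = √14; distance = 15/√14 = 15√14/14.

15√14/14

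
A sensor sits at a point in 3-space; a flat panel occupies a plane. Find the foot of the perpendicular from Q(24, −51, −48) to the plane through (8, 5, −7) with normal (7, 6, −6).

(250/11, -573/11, -516/11)

n = (7, 6, −6), |n|² = 121, and n·Q − 128 = 22.
t = 22/121 = 2/11, so the foot is Q − t·n = (24, −51, −48) − (2/11)·(7, 6, −6) = (250/11, −573/11, −516/11).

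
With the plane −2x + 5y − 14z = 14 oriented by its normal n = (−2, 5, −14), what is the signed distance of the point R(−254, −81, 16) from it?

-9

n·R − 14 = -135.
|n| = 15, so the signed distance is -135/15 = -9.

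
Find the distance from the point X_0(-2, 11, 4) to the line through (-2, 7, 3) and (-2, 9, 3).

1

A direction vector is d = (0, 2, 0).
AP = (0, 4, 1); AP·d = 8, |AP|² = 17, |d|² = 4.
distance² = |AP|² − (AP·d)²/|d|² = 17 − 64/4 = 1, so the distance is 1.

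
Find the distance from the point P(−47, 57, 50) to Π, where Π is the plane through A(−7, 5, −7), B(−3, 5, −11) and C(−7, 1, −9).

6

AB = (4, 0, −4) and AC = (0, −4, −2), so a normal is n = AB × AC = (−16, 8, −16).
Then n·(−47, 57, 50) − 264 = 144.
|n| = √(256 + 64 + 256) = 24, so the distance is |144|/24 = 6.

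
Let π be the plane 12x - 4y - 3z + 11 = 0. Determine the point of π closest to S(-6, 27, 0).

(6, 23, -3)

n = (12, -4, -3), |n|² = 169, and n·S − (-11) = -169.
t = -169/169 = -1, so the foot is S − t·n = (-6, 27, 0) − (-1)·(12, -4, -3) = (6, 23, -3).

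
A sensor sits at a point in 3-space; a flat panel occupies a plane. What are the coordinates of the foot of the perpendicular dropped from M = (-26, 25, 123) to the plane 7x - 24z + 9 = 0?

(9, 25, 3)

n = (7, 0, -24), |n|² = 625, and n·M − (-9) = -3125.
t = -3125/625 = -5, so the foot is M − t·n = (-26, 25, 123) − (-5)·(7, 0, -24) = (9, 25, 3).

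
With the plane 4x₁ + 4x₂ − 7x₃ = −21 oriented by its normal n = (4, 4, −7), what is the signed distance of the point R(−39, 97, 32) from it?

29/9

n·R − (-21) = 29.
|n| = 9, so the signed distance is 29/9.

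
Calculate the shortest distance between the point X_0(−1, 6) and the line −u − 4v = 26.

d = |(-1)·(-1) + (-4)·6 − 26| / √(1 + 16) = |-49|/√17 = 49√17/17.

49/√17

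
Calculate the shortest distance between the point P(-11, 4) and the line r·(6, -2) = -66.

The normal to the line is n = (6, -2) with |n| = 2√10.
|n·P − (-66)| = |-74 − (-66)| = 8, so the distance is 8/(2√10) = 4/√10.

2√10/5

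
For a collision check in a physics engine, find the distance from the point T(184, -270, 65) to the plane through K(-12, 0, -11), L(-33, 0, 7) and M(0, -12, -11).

8

KL = (-21, 0, 18) and KM = (12, -12, 0), so a normal is n = KL × KM = (216, 216, 252).
Then n·(184, -270, 65) - (-5364) = 3168.
|n| = √(46656 + 46656 + 63504) = 396, so the distance is |3168|/396 = 8.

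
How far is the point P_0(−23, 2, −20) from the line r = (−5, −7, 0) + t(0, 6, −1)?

3√73

Direction vector d = (0, 6, −1).
AP = (−18, 9, −20), and AP × d = (111, −18, −108).
|AP × d|² = 24309 and |d|² = 37, so the distance is √(24309/37) = √657 = 3√73.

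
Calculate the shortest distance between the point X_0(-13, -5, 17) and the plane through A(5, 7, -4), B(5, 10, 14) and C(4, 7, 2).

15√73/73

AB = (0, 3, 18) and AC = (-1, 0, 6), so a normal is n = AB × AC = (18, -18, 3).
Then n·(-13, -5, 17) - (-48) = -45.
|n| = √(324 + 324 + 9) = 3√73, so the distance is |-45|/(3√73) = 15/√73.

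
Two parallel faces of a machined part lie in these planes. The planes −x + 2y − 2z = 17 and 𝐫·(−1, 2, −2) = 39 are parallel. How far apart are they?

Both planes have normal n = (−1, 2, −2), |n| = 3. Any point on the first plane is at distance |39 − 17|/|n| = 22/3 from the second.

22/3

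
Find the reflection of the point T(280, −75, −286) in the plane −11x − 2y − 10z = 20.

n = (−11, −2, −10), |n|² = 225, n·T − 20 = -90, so t = -90/225 = -2/5.
Foot F = T − (-2/5)·n = (1378/5, −379/5, −290); the reflection is 2F − T = (1356/5, −383/5, −294).

(1356/5, -383/5, -294)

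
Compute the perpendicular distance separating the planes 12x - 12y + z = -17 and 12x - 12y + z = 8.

Both planes have normal n = (12, -12, 1), |n| = 17. Any point on the first plane is at distance |8 − (-17)|/|n| = 25/17 from the second.

25/17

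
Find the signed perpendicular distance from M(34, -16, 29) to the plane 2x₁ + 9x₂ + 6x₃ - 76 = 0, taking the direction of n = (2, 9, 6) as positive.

n·M − 76 = 22.
|n| = 11, so the signed distance is 22/11 = 2.

2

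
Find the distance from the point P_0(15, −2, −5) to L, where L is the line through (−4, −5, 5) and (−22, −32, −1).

A direction vector is d = (−18, −27, −6).
AP = (19, 3, −10), and AP × d = (−288, 294, −459).
|AP × d|² = 380061 and |d|² = 1089, so the distance is √(380061/1089) = √349.

√349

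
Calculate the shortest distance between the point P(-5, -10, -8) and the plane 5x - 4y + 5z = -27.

Normal vector n = (5, -4, 5), and n·(-5, -10, -8) - (-27) = 2.
|n| = √(25 + 16 + 25) = √66, so the distance is |2|/√66 = 2/√66.

√66/33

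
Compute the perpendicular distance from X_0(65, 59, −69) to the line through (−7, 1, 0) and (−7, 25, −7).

2√1921

A direction vector is d = (0, 24, −7).
AP = (72, 58, −69), and AP × d = (1250, 504, 1728).
|AP × d|² = 4802500 and |d|² = 625, so the distance is √(4802500/625) = √7684 = 2√1921.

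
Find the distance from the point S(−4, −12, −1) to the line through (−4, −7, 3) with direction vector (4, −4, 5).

Direction vector d = (4, −4, 5).
AP = (0, −5, −4), and AP × d = (−41, −16, 20).
|AP × d|² = 2337 and |d|² = 57, so the distance is √(2337/57) = √41.

√41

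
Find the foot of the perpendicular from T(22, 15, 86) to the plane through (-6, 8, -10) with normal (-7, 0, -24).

n = (-7, 0, -24), |n|² = 625, and n·T − 282 = -2500.
t = -2500/625 = -4, so the foot is T − t·n = (22, 15, 86) − (-4)·(-7, 0, -24) = (-6, 15, -10).

(-6, 15, -10)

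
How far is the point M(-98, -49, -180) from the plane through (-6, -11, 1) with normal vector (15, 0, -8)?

The plane has equation n·(r − (-6, -11, 1)) = 0, i.e. n·r = -98.
Then n·(-98, -49, -180) - (-98) = 68.
|n| = √(225 + 0 + 64) = 17, so the distance is |68|/17 = 4.

4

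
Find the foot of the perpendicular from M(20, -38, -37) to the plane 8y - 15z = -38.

The perpendicular from M has direction n = (0, 8, -15): r = (20, -38, -37) + t(0, 8, -15).
Substitute into the plane: n·(M + tn) = -38 gives 251 + 289t = -38, so t = -1.
Foot = (20, -38, -37) + (-1)·(0, 8, -15) = (20, -46, -22).

(20, -46, -22)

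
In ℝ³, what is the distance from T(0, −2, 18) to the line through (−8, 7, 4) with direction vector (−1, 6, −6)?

7

Direction vector d = (−1, 6, −6).
AP = (8, −9, 14), and AP × d = (−30, 34, 39).
|AP × d|² = 3577 and |d|² = 73, so the distance is √(3577/73) = √49 = 7.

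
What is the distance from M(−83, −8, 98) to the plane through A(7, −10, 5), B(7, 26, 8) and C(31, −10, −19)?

2

AB = (0, 36, 3) and AC = (24, 0, −24), so a normal is n = AB × AC = (−864, 72, −864).
n = (−864, 72, −864); n·P − (-11088) = -2448; |n| = 1224; distance = 2448/1224 = 2.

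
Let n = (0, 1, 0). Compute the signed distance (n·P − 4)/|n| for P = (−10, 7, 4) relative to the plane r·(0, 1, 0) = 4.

3

n·P − 4 = 3.
|n| = 1, so the signed distance is 3/1 = 3.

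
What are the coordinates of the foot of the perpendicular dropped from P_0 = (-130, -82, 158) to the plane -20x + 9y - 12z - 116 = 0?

(-674/5, -1996/25, 3878/25)

n = (-20, 9, -12), |n|² = 625, and n·P_0 − 116 = -150.
t = -150/625 = -6/25, so the foot is P_0 − t·n = (-130, -82, 158) − (-6/25)·(-20, 9, -12) = (-674/5, -1996/25, 3878/25).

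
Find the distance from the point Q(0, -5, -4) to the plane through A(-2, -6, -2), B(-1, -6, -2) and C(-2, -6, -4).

AB = (1, 0, 0) and AC = (0, 0, -2), so a normal is n = AB × AC = (0, 2, 0).
d = |2·(-5) − (-12)| / √(0 + 4 + 0) = |2| / 2 = 1.

1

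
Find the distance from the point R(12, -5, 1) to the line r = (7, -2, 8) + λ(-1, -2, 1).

√77

Direction vector d = (-1, -2, 1).
AP = (5, -3, -7), and AP × d = (-17, 2, -13).
|AP × d|² = 462 and |d|² = 6, so the distance is √(462/6) = √77.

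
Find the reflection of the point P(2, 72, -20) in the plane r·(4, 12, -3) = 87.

(-38, -48, 10)

n = (4, 12, -3), |n|² = 169, n·P − 87 = 845, so t = 845/169 = 5.
Foot F = P − 5·n = (-18, 12, -5); the reflection is 2F − P = (-38, -48, 10).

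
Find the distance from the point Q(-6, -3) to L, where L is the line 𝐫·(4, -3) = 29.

The normal to the line is n = (4, -3) with |n| = 5.
|n·Q − 29| = |-15 − 29| = 44, so the distance is 44/5.

44/5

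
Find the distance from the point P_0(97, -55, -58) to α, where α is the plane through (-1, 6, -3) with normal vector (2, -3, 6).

The plane has equation n·(r − (-1, 6, -3)) = 0, i.e. n·r = -38.
Then n·(97, -55, -58) - (-38) = 49.
|n| = √(4 + 9 + 36) = 7, so the distance is |49|/7 = 7.

7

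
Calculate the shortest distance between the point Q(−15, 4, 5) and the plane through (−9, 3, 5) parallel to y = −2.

1

Parallel planes share the normal n = (0, 1, 0); since (−9, 3, 5) lies on the plane, its equation is y = 3.
Then n·(−15, 4, 5) − 3 = 1.
|n| = √(0 + 1 + 0) = 1, so the distance is |1|/1 = 1.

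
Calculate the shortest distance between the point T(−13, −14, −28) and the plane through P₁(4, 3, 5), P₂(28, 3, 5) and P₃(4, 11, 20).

P₁P₂ = (24, 0, 0) and P₁P₃ = (0, 8, 15), so a normal is n = P₁P₂ × P₁P₃ = (0, −360, 192).
Then n·(−13, −14, −28) − (−120) = −216.
|n| = √(0 + 129600 + 36864) = 408, so the distance is |-216|/408 = 9/17.

9/17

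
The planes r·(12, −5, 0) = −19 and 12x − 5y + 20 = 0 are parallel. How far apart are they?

Both planes have normal n = (12, −5, 0), |n| = 13. Any point on the first plane is at distance |(-20) − (-19)|/|n| = 1/13 from the second.

1/13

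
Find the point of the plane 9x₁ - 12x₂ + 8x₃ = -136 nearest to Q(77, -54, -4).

The perpendicular from Q has direction n = (9, -12, 8): r = (77, -54, -4) + μ(9, -12, 8).
Substitute into the plane: n·(Q + μn) = -136 gives 1309 + 289μ = -136, so μ = -5.
Foot = (77, -54, -4) + (-5)·(9, -12, 8) = (32, 6, -44).

(32, 6, -44)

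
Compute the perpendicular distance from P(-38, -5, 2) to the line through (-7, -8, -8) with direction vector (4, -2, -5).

5√14

Direction vector d = (4, -2, -5).
AP = (-31, 3, 10); AP·d = -180, |AP|² = 1070, |d|² = 45.
distance² = |AP|² − (AP·d)²/|d|² = 1070 − 32400/45 = 350, so the distance is 5√14.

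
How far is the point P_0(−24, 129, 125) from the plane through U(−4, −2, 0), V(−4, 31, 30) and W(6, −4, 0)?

UV = (0, 33, 30) and UW = (10, −2, 0), so a normal is n = UV × UW = (60, 300, −330).
d = |60·(-24) + 300·129 + (-330)·125 − (-840)| / √(3600 + 90000 + 108900) = |-3150| / 450 = 7.

7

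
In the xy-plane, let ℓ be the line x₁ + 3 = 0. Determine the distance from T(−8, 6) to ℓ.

d = |1·(-8) + 0·6 − (-3)| / √(1 + 0) = |-5|/1 = 5.

5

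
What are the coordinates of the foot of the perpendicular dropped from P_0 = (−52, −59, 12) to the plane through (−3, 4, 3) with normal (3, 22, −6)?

n = (3, 22, −6), |n|² = 529, and n·P_0 − 61 = -1587.
t = -1587/529 = -3, so the foot is P_0 − t·n = (−52, −59, 12) − (-3)·(3, 22, −6) = (−43, 7, −6).

(-43, 7, -6)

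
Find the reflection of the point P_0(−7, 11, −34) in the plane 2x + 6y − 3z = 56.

n = (2, 6, −3), |n|² = 49, n·P_0 − 56 = 98, so t = 98/49 = 2.
Foot F = P_0 − 2·n = (−11, −1, −28); the reflection is 2F − P_0 = (−15, −13, −22).

(-15, -13, -22)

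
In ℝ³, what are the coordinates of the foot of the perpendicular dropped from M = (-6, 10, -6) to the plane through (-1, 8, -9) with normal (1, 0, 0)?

n = (1, 0, 0), |n|² = 1, and n·M − (-1) = -5.
t = -5/1 = -5, so the foot is M − t·n = (-6, 10, -6) − (-5)·(1, 0, 0) = (-1, 10, -6).

(-1, 10, -6)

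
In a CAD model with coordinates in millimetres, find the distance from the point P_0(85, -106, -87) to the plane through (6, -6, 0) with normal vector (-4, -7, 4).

The plane has equation n·(r − (6, -6, 0)) = 0, i.e. n·r = 18.
Then n·(85, -106, -87) - 18 = 36.
|n| = √(16 + 49 + 16) = 9, so the distance is |36|/9 = 4.

4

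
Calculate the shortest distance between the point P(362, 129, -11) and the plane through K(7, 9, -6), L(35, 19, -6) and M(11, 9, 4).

KL = (28, 10, 0) and KM = (4, 0, 10), so a normal is n = KL × KM = (100, -280, -40).
Then n·(362, 129, -11) - (-1580) = 2100.
|n| = √(10000 + 78400 + 1600) = 300, so the distance is |2100|/300 = 7.

7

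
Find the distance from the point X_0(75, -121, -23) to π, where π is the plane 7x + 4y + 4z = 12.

Normal vector n = (7, 4, 4), and n·(75, -121, -23) - 12 = -63.
|n| = √(49 + 16 + 16) = 9, so the distance is |-63|/9 = 7.

7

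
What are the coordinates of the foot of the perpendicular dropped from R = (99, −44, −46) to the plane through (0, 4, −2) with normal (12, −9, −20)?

The perpendicular from R has direction n = (12, −9, −20): r = (99, −44, −46) + μ(12, −9, −20).
Substitute into the plane: n·(R + μn) = 4 gives 2504 + 625μ = 4, so μ = -4.
Foot = (99, −44, −46) + (-4)·(12, −9, −20) = (51, −8, 34).

(51, -8, 34)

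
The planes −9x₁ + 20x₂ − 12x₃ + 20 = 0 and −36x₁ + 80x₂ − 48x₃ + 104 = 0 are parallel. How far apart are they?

6/25

Divide the second equation by 4 to match normals: −9x₁ + 20x₂ − 12x₃ = -26.
Both planes have normal n = (−9, 20, −12), |n| = 25. Any point on the first plane is at distance |(-26) − (-20)|/|n| = 6/25 from the second.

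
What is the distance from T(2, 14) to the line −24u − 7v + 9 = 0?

137/25

The normal to the line is n = (−24, −7) with |n| = 25.
|n·T − (-9)| = |-146 − (-9)| = 137, so the distance is 137/25.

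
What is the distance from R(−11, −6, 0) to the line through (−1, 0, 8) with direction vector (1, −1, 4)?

Direction vector d = (1, −1, 4).
AP = (−10, −6, −8); AP·d = -36, |AP|² = 200, |d|² = 18.
distance² = |AP|² − (AP·d)²/|d|² = 200 − 1296/18 = 128, so the distance is 8√2.

8√2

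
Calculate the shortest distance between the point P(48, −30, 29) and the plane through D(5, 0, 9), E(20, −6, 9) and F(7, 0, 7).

8√33/11

DE = (15, −6, 0) and DF = (2, 0, −2), so a normal is n = DE × DF = (12, 30, 12).
Then n·(48, −30, 29) − 168 = −144.
|n| = √(144 + 900 + 144) = 6√33, so the distance is |-144|/(6√33) = 24/√33.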